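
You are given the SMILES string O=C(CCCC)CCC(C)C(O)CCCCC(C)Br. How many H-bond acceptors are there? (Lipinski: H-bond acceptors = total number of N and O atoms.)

2

N atoms: 0; O atoms: 2.
Lipinski HBA = 0 + 2 = 2.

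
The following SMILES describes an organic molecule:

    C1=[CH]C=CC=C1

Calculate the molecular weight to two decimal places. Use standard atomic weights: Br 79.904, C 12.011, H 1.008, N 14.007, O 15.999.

78.11 g/mol

First, the molecular formula is C6H6 (counting implicit H from valence).
  C: 6 × 12.011 = 72.066
  H: 6 × 1.008 = 6.048
Sum: 6×12.011 + 6×1.008 = 78.114 → 78.11 g/mol.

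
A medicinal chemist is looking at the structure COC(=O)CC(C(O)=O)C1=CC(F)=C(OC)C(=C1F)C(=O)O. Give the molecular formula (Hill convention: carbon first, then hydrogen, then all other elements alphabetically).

Walk through each heavy atom and fill implicit hydrogens from standard valence (C 4, N 3, O 2, S 2, halogen 1):
  atom 1: C, bond orders sum to 1 (valence 4) → 3 H
  atom 2: O, bond orders sum to 2 (valence 2) → 0 H
  atom 3: C, bond orders sum to 4 (valence 4) → 0 H
  atom 4: O, bond orders sum to 2 (valence 2) → 0 H
  atom 5: C, bond orders sum to 2 (valence 4) → 2 H
  atom 6: C, bond orders sum to 3 (valence 4) → 1 H
  atom 7: C, bond orders sum to 4 (valence 4) → 0 H
  atom 8: O, bond orders sum to 1 (valence 2) → 1 H
  atom 9: O, bond orders sum to 2 (valence 2) → 0 H
  atom 10: C, bond orders sum to 4 (valence 4) → 0 H
  atom 11: C, bond orders sum to 3 (valence 4) → 1 H
  atom 12: C, bond orders sum to 4 (valence 4) → 0 H
  atom 13: F (halogen, monovalent) → 0 H
  atom 14: C, bond orders sum to 4 (valence 4) → 0 H
  atom 15: O, bond orders sum to 2 (valence 2) → 0 H
  atom 16: C, bond orders sum to 1 (valence 4) → 3 H
  atom 17: C, bond orders sum to 4 (valence 4) → 0 H
  atom 18: C, bond orders sum to 4 (valence 4) → 0 H
  atom 19: F (halogen, monovalent) → 0 H
  atom 20: C, bond orders sum to 4 (valence 4) → 0 H
  atom 21: O, bond orders sum to 2 (valence 2) → 0 H
  atom 22: O, bond orders sum to 1 (valence 2) → 1 H
Totals → C:13, H:12, F:2, O:7.
In Hill order: C13H12F2O7.

C13H12F2O7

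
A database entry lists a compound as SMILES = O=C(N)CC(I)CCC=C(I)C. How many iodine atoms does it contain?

Scan the SMILES for I atoms (remember two-letter symbols like Cl and Br are single atoms).
Iodine count: 2.

2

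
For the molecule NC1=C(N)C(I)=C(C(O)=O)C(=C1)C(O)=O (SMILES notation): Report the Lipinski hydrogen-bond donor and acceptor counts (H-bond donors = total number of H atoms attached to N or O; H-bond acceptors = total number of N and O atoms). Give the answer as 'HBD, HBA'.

Donors: find every N or O and count the H atoms it carries.
  atom 1 (N): bond orders sum to 1 → 2 H
  atom 4 (N): bond orders sum to 1 → 2 H
  atom 9 (O): bond orders sum to 1 → 1 H
  atom 10 (O): bond orders sum to 2 → 0 H
  atom 14 (O): bond orders sum to 1 → 1 H
  atom 15 (O): bond orders sum to 2 → 0 H
Lipinski HBD = 6.
Acceptors: N atoms = 2, O atoms = 4 → HBA = 6.

6, 6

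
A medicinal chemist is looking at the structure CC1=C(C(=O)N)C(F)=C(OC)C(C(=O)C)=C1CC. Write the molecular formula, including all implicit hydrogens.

Walk through each heavy atom and fill implicit hydrogens from standard valence (C 4, N 3, O 2, S 2, halogen 1):
  atom 1: C, bond orders sum to 1 (valence 4) → 3 H
  atom 2: C, bond orders sum to 4 (valence 4) → 0 H
  atom 3: C, bond orders sum to 4 (valence 4) → 0 H
  atom 4: C, bond orders sum to 4 (valence 4) → 0 H
  atom 5: O, bond orders sum to 2 (valence 2) → 0 H
  atom 6: N, bond orders sum to 1 (valence 3) → 2 H
  atom 7: C, bond orders sum to 4 (valence 4) → 0 H
  atom 8: F (halogen, monovalent) → 0 H
  atom 9: C, bond orders sum to 4 (valence 4) → 0 H
  atom 10: O, bond orders sum to 2 (valence 2) → 0 H
  atom 11: C, bond orders sum to 1 (valence 4) → 3 H
  atom 12: C, bond orders sum to 4 (valence 4) → 0 H
  atom 13: C, bond orders sum to 4 (valence 4) → 0 H
  atom 14: O, bond orders sum to 2 (valence 2) → 0 H
  atom 15: C, bond orders sum to 1 (valence 4) → 3 H
  atom 16: C, bond orders sum to 4 (valence 4) → 0 H
  atom 17: C, bond orders sum to 2 (valence 4) → 2 H
  atom 18: C, bond orders sum to 1 (valence 4) → 3 H
Totals → C:13, H:16, F:1, N:1, O:3.
In Hill order: C13H16FNO3.

C13H16FNO3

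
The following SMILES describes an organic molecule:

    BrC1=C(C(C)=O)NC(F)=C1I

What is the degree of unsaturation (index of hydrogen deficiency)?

4

Molecular formula: C6H4BrFINO.
DoU = (2C + 2 + N − H − X) / 2, where X is the halogen count and O/S are ignored.
    = (2·6 + 2 + 1 − 4 − 3) / 2 = 8 / 2 = 4.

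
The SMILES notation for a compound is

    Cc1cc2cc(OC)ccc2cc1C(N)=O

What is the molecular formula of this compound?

Walk through each heavy atom and fill implicit hydrogens from standard valence (C 4, N 3, O 2, S 2, halogen 1); for lowercase aromatic atoms, an aromatic c carries 1 H when it has two neighbours and 0 H with three, and aromatic n carries 0 H:
  atom 1: C, bond orders sum to 1 (valence 4) → 3 H
  atom 2: aromatic c, 3 neighbours → 0 H
  atom 3: aromatic c, 2 neighbours → 1 H
  atom 4: aromatic c, 3 neighbours → 0 H
  atom 5: aromatic c, 2 neighbours → 1 H
  atom 6: aromatic c, 3 neighbours → 0 H
  atom 7: O, bond orders sum to 2 (valence 2) → 0 H
  atom 8: C, bond orders sum to 1 (valence 4) → 3 H
  atom 9: aromatic c, 2 neighbours → 1 H
  atom 10: aromatic c, 2 neighbours → 1 H
  atom 11: aromatic c, 3 neighbours → 0 H
  atom 12: aromatic c, 2 neighbours → 1 H
  atom 13: aromatic c, 3 neighbours → 0 H
  atom 14: C, bond orders sum to 4 (valence 4) → 0 H
  atom 15: N, bond orders sum to 1 (valence 3) → 2 H
  atom 16: O, bond orders sum to 2 (valence 2) → 0 H
Totals → C:13, H:13, N:1, O:2.

C13H13NO2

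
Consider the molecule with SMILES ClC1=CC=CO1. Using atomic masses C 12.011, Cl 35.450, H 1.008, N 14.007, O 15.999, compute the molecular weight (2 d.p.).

102.52 g/mol

First, the molecular formula is C4H3ClO (counting implicit H from valence).
  C: 4 × 12.011 = 48.044
  Cl: 1 × 35.450 = 35.450
  H: 3 × 1.008 = 3.024
  O: 1 × 15.999 = 15.999
Sum: 4×12.011 + 1×35.450 + 3×1.008 + 1×15.999 = 102.517 → 102.52 g/mol.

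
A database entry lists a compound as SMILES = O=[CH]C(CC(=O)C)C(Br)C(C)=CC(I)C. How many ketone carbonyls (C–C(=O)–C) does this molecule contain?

1

The ketone motif appears at heavy-atom position 5 in the SMILES.
Other groups present: 1 aldehyde, 1 alkene.
Ketone count: 1.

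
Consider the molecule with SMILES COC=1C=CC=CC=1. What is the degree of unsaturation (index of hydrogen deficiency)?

Molecular formula: C7H8O.
DoU = (2C + 2 + N − H − X) / 2, where X is the halogen count and O/S are ignored.
    = (2·7 + 2 + 0 − 8 − 0) / 2 = 8 / 2 = 4.

4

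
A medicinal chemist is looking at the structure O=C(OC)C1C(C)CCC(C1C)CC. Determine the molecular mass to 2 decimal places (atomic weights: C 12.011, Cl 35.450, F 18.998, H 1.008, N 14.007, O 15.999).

First, the molecular formula is C12H22O2 (counting implicit H from valence).
  C: 12 × 12.011 = 144.132
  H: 22 × 1.008 = 22.176
  O: 2 × 15.999 = 31.998
Sum: 12×12.011 + 22×1.008 + 2×15.999 = 198.306 → 198.31 g/mol.

198.31 g/mol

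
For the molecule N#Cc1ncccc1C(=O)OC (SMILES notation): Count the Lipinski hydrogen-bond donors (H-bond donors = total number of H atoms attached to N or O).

Donors: find every N or O and count the H atoms it carries.
  atom 1 (N): bond orders sum to 3 → 0 H
  atom 4 (N): bond orders sum to 3 → 0 H
  atom 10 (O): bond orders sum to 2 → 0 H
  atom 11 (O): bond orders sum to 2 → 0 H
Lipinski HBD = 0.

0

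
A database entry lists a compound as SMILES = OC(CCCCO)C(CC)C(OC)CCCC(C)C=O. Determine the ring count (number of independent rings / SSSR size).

In SMILES, each pair of matching ring-closure digits denotes one ring-closing bond; the number of such bonds equals the number of independent rings.
Ring-closure bonds here: 0.

0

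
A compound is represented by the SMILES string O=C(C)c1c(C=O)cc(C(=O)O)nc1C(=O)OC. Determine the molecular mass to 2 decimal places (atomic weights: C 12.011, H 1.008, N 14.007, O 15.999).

First, the molecular formula is C11H9NO6 (counting implicit H from valence).
  C: 11 × 12.011 = 132.121
  H: 9 × 1.008 = 9.072
  N: 1 × 14.007 = 14.007
  O: 6 × 15.999 = 95.994
Sum: 11×12.011 + 9×1.008 + 1×14.007 + 6×15.999 = 251.194 → 251.19 g/mol.

251.19 g/mol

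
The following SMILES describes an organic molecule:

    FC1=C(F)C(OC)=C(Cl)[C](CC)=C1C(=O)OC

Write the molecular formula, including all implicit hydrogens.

C11H11ClF2O3

Walk through each heavy atom and fill implicit hydrogens from standard valence (C 4, N 3, O 2, S 2, halogen 1):
  atom 1: F (halogen, monovalent) → 0 H
  atom 2: C, bond orders sum to 4 (valence 4) → 0 H
  atom 3: C, bond orders sum to 4 (valence 4) → 0 H
  atom 4: F (halogen, monovalent) → 0 H
  atom 5: C, bond orders sum to 4 (valence 4) → 0 H
  atom 6: O, bond orders sum to 2 (valence 2) → 0 H
  atom 7: C, bond orders sum to 1 (valence 4) → 3 H
  atom 8: C, bond orders sum to 4 (valence 4) → 0 H
  atom 9: Cl (halogen, monovalent) → 0 H
  atom 10: C with explicit H count 0
  atom 11: C, bond orders sum to 2 (valence 4) → 2 H
  atom 12: C, bond orders sum to 1 (valence 4) → 3 H
  atom 13: C, bond orders sum to 4 (valence 4) → 0 H
  atom 14: C, bond orders sum to 4 (valence 4) → 0 H
  atom 15: O, bond orders sum to 2 (valence 2) → 0 H
  atom 16: O, bond orders sum to 2 (valence 2) → 0 H
  atom 17: C, bond orders sum to 1 (valence 4) → 3 H
Totals → C:11, H:11, Cl:1, F:2, O:3.
In Hill order: C11H11ClF2O3.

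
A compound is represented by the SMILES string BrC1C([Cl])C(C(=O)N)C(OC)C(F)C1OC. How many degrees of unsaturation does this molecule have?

2

Molecular formula: C9H14BrClFNO3.
DoU = (2C + 2 + N − H − X) / 2, where X is the halogen count and O/S are ignored.
    = (2·9 + 2 + 1 − 14 − 3) / 2 = 4 / 2 = 2.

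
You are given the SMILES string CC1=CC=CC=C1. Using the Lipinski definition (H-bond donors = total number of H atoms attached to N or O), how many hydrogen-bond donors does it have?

Donors: find every N or O and count the H atoms it carries.
  (no N or O atoms present)
Lipinski HBD = 0.

0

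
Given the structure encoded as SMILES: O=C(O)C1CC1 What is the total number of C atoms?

4

Count every carbon token in the SMILES (each C, including those in ring-closure positions and inside branches).
Carbon count: 4.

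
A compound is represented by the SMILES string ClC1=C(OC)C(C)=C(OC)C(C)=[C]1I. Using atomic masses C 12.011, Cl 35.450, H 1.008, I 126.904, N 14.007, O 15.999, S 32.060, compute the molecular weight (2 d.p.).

First, the molecular formula is C10H12ClIO2 (counting implicit H from valence).
  C: 10 × 12.011 = 120.110
  Cl: 1 × 35.450 = 35.450
  H: 12 × 1.008 = 12.096
  I: 1 × 126.904 = 126.904
  O: 2 × 15.999 = 31.998
Sum: 10×12.011 + 1×35.450 + 12×1.008 + 1×126.904 + 2×15.999 = 326.558 → 326.56 g/mol.

326.56 g/mol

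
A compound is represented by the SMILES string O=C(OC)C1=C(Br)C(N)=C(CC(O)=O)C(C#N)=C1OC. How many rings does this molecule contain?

In SMILES, each pair of matching ring-closure digits denotes one ring-closing bond; the number of such bonds equals the number of independent rings.
Ring-closure bonds here: 1.

1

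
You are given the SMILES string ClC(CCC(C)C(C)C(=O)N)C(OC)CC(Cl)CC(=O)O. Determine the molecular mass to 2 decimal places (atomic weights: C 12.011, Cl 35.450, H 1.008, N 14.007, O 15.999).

First, the molecular formula is C14H25Cl2NO4 (counting implicit H from valence).
  C: 14 × 12.011 = 168.154
  Cl: 2 × 35.450 = 70.900
  H: 25 × 1.008 = 25.200
  N: 1 × 14.007 = 14.007
  O: 4 × 15.999 = 63.996
Sum: 14×12.011 + 2×35.450 + 25×1.008 + 1×14.007 + 4×15.999 = 342.257 → 342.26 g/mol.

342.26 g/mol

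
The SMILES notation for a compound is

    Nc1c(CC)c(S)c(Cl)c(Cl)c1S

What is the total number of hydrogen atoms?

9

Walk through each heavy atom and fill implicit hydrogens from standard valence (C 4, N 3, O 2, S 2, halogen 1); for lowercase aromatic atoms, an aromatic c carries 1 H when it has two neighbours and 0 H with three, and aromatic n carries 0 H:
  atom 1: N, bond orders sum to 1 (valence 3) → 2 H
  atom 2: aromatic c, 3 neighbours → 0 H
  atom 3: aromatic c, 3 neighbours → 0 H
  atom 4: C, bond orders sum to 2 (valence 4) → 2 H
  atom 5: C, bond orders sum to 1 (valence 4) → 3 H
  atom 6: aromatic c, 3 neighbours → 0 H
  atom 7: S, bond orders sum to 1 (valence 2) → 1 H
  atom 8: aromatic c, 3 neighbours → 0 H
  atom 9: Cl (halogen, monovalent) → 0 H
  atom 10: aromatic c, 3 neighbours → 0 H
  atom 11: Cl (halogen, monovalent) → 0 H
  atom 12: aromatic c, 3 neighbours → 0 H
  atom 13: S, bond orders sum to 1 (valence 2) → 1 H
Total hydrogens: 9.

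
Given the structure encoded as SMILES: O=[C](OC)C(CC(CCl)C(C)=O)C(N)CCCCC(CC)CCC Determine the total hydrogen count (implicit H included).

Walk through each heavy atom and fill implicit hydrogens from standard valence (C 4, N 3, O 2, S 2, halogen 1):
  atom 1: O, bond orders sum to 2 (valence 2) → 0 H
  atom 2: C with explicit H count 0
  atom 3: O, bond orders sum to 2 (valence 2) → 0 H
  atom 4: C, bond orders sum to 1 (valence 4) → 3 H
  atom 5: C, bond orders sum to 3 (valence 4) → 1 H
  atom 6: C, bond orders sum to 2 (valence 4) → 2 H
  atom 7: C, bond orders sum to 3 (valence 4) → 1 H
  atom 8: C, bond orders sum to 2 (valence 4) → 2 H
  atom 9: Cl (halogen, monovalent) → 0 H
  atom 10: C, bond orders sum to 4 (valence 4) → 0 H
  atom 11: C, bond orders sum to 1 (valence 4) → 3 H
  atom 12: O, bond orders sum to 2 (valence 2) → 0 H
  atom 13: C, bond orders sum to 3 (valence 4) → 1 H
  atom 14: N, bond orders sum to 1 (valence 3) → 2 H
  atom 15: C, bond orders sum to 2 (valence 4) → 2 H
  atom 16: C, bond orders sum to 2 (valence 4) → 2 H
  atom 17: C, bond orders sum to 2 (valence 4) → 2 H
  atom 18: C, bond orders sum to 2 (valence 4) → 2 H
  atom 19: C, bond orders sum to 3 (valence 4) → 1 H
  atom 20: C, bond orders sum to 2 (valence 4) → 2 H
  atom 21: C, bond orders sum to 1 (valence 4) → 3 H
  atom 22: C, bond orders sum to 2 (valence 4) → 2 H
  atom 23: C, bond orders sum to 2 (valence 4) → 2 H
  atom 24: C, bond orders sum to 1 (valence 4) → 3 H
Total hydrogens: 36.

36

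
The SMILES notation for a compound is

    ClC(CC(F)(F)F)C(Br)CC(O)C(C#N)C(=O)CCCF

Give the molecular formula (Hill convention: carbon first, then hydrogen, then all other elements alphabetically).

C12H15BrClF4NO2

Walk through each heavy atom and fill implicit hydrogens from standard valence (C 4, N 3, O 2, S 2, halogen 1):
  atom 1: Cl (halogen, monovalent) → 0 H
  atom 2: C, bond orders sum to 3 (valence 4) → 1 H
  atom 3: C, bond orders sum to 2 (valence 4) → 2 H
  atom 4: C, bond orders sum to 4 (valence 4) → 0 H
  atom 5: F (halogen, monovalent) → 0 H
  atom 6: F (halogen, monovalent) → 0 H
  atom 7: F (halogen, monovalent) → 0 H
  atom 8: C, bond orders sum to 3 (valence 4) → 1 H
  atom 9: Br (halogen, monovalent) → 0 H
  atom 10: C, bond orders sum to 2 (valence 4) → 2 H
  atom 11: C, bond orders sum to 3 (valence 4) → 1 H
  atom 12: O, bond orders sum to 1 (valence 2) → 1 H
  atom 13: C, bond orders sum to 3 (valence 4) → 1 H
  atom 14: C, bond orders sum to 4 (valence 4) → 0 H
  atom 15: N, bond orders sum to 3 (valence 3) → 0 H
  atom 16: C, bond orders sum to 4 (valence 4) → 0 H
  atom 17: O, bond orders sum to 2 (valence 2) → 0 H
  atom 18: C, bond orders sum to 2 (valence 4) → 2 H
  atom 19: C, bond orders sum to 2 (valence 4) → 2 H
  atom 20: C, bond orders sum to 2 (valence 4) → 2 H
  atom 21: F (halogen, monovalent) → 0 H
Totals → C:12, H:15, Br:1, Cl:1, F:4, N:1, O:2.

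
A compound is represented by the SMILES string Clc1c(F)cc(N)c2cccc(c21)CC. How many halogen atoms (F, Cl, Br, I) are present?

Halogen atoms appear at heavy-atom positions 1, 4 (1×Cl, 1×F).
Other groups present: 1 primary amine.
Halogen count: 2.

2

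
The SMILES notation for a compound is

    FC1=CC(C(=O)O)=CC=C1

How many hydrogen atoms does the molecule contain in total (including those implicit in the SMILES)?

5

Walk through each heavy atom and fill implicit hydrogens from standard valence (C 4, N 3, O 2, S 2, halogen 1):
  atom 1: F (halogen, monovalent) → 0 H
  atom 2: C, bond orders sum to 4 (valence 4) → 0 H
  atom 3: C, bond orders sum to 3 (valence 4) → 1 H
  atom 4: C, bond orders sum to 4 (valence 4) → 0 H
  atom 5: C, bond orders sum to 4 (valence 4) → 0 H
  atom 6: O, bond orders sum to 2 (valence 2) → 0 H
  atom 7: O, bond orders sum to 1 (valence 2) → 1 H
  atom 8: C, bond orders sum to 3 (valence 4) → 1 H
  atom 9: C, bond orders sum to 3 (valence 4) → 1 H
  atom 10: C, bond orders sum to 3 (valence 4) → 1 H
Total hydrogens: 5.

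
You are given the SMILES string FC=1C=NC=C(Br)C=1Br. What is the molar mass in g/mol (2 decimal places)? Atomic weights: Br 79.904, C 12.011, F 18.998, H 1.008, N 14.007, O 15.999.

First, the molecular formula is C5H2Br2FN (counting implicit H from valence).
  Br: 2 × 79.904 = 159.808
  C: 5 × 12.011 = 60.055
  F: 1 × 18.998 = 18.998
  H: 2 × 1.008 = 2.016
  N: 1 × 14.007 = 14.007
Sum: 2×79.904 + 5×12.011 + 1×18.998 + 2×1.008 + 1×14.007 = 254.884 → 254.88 g/mol.

254.88 g/mol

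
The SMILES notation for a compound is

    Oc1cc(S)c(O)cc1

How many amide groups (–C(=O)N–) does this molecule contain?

Scan the SMILES for the amide motif — none present.
Groups that are present: 2 hydroxyl, 1 thiol.

0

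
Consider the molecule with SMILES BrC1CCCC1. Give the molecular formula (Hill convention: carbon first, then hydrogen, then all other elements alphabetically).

Walk through each heavy atom and fill implicit hydrogens from standard valence (C 4, N 3, O 2, S 2, halogen 1):
  atom 1: Br (halogen, monovalent) → 0 H
  atom 2: C, bond orders sum to 3 (valence 4) → 1 H
  atom 3: C, bond orders sum to 2 (valence 4) → 2 H
  atom 4: C, bond orders sum to 2 (valence 4) → 2 H
  atom 5: C, bond orders sum to 2 (valence 4) → 2 H
  atom 6: C, bond orders sum to 2 (valence 4) → 2 H
Totals → C:5, H:9, Br:1.
In Hill order: C5H9Br.

C5H9Br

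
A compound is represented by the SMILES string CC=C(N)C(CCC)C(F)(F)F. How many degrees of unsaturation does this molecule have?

Molecular formula: C8H14F3N.
DoU = (2C + 2 + N − H − X) / 2, where X is the halogen count and O/S are ignored.
    = (2·8 + 2 + 1 − 14 − 3) / 2 = 2 / 2 = 1.

1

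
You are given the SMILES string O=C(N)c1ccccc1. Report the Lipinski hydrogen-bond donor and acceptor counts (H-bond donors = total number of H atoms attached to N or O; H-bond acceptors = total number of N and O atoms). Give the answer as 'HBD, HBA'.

2, 2

Donors: find every N or O and count the H atoms it carries.
  atom 1 (O): bond orders sum to 2 → 0 H
  atom 3 (N): bond orders sum to 1 → 2 H
Lipinski HBD = 2.
Acceptors: N atoms = 1, O atoms = 1 → HBA = 2.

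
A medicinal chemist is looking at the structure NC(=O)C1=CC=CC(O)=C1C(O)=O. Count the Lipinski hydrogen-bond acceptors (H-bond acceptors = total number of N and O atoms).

N atoms: 1; O atoms: 4.
Lipinski HBA = 1 + 4 = 5.

5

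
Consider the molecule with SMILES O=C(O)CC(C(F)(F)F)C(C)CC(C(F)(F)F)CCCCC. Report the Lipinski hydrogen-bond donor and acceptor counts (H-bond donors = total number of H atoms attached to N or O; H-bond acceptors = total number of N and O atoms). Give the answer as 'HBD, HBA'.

Donors: find every N or O and count the H atoms it carries.
  atom 1 (O): bond orders sum to 2 → 0 H
  atom 3 (O): bond orders sum to 1 → 1 H
Lipinski HBD = 1.
Acceptors: N atoms = 0, O atoms = 2 → HBA = 2.

1, 2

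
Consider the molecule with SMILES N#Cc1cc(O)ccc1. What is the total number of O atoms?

1

Scan the SMILES for O atoms (remember two-letter symbols like Cl and Br are single atoms).
Oxygen count: 1.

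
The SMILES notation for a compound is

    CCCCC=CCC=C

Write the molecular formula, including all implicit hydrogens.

C9H16

Walk through each heavy atom and fill implicit hydrogens from standard valence (C 4, N 3, O 2, S 2, halogen 1):
  atom 1: C, bond orders sum to 1 (valence 4) → 3 H
  atom 2: C, bond orders sum to 2 (valence 4) → 2 H
  atom 3: C, bond orders sum to 2 (valence 4) → 2 H
  atom 4: C, bond orders sum to 2 (valence 4) → 2 H
  atom 5: C, bond orders sum to 3 (valence 4) → 1 H
  atom 6: C, bond orders sum to 3 (valence 4) → 1 H
  atom 7: C, bond orders sum to 2 (valence 4) → 2 H
  atom 8: C, bond orders sum to 3 (valence 4) → 1 H
  atom 9: C, bond orders sum to 2 (valence 4) → 2 H
Totals → C:9, H:16.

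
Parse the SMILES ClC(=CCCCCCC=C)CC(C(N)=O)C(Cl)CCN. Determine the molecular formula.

Walk through each heavy atom and fill implicit hydrogens from standard valence (C 4, N 3, O 2, S 2, halogen 1):
  atom 1: Cl (halogen, monovalent) → 0 H
  atom 2: C, bond orders sum to 4 (valence 4) → 0 H
  atom 3: C, bond orders sum to 3 (valence 4) → 1 H
  atom 4: C, bond orders sum to 2 (valence 4) → 2 H
  atom 5: C, bond orders sum to 2 (valence 4) → 2 H
  atom 6: C, bond orders sum to 2 (valence 4) → 2 H
  atom 7: C, bond orders sum to 2 (valence 4) → 2 H
  atom 8: C, bond orders sum to 2 (valence 4) → 2 H
  atom 9: C, bond orders sum to 3 (valence 4) → 1 H
  atom 10: C, bond orders sum to 2 (valence 4) → 2 H
  atom 11: C, bond orders sum to 2 (valence 4) → 2 H
  atom 12: C, bond orders sum to 3 (valence 4) → 1 H
  atom 13: C, bond orders sum to 4 (valence 4) → 0 H
  atom 14: N, bond orders sum to 1 (valence 3) → 2 H
  atom 15: O, bond orders sum to 2 (valence 2) → 0 H
  atom 16: C, bond orders sum to 3 (valence 4) → 1 H
  atom 17: Cl (halogen, monovalent) → 0 H
  atom 18: C, bond orders sum to 2 (valence 4) → 2 H
  atom 19: C, bond orders sum to 2 (valence 4) → 2 H
  atom 20: N, bond orders sum to 1 (valence 3) → 2 H
Totals → C:15, H:26, Cl:2, N:2, O:1.
In Hill order: C15H26Cl2N2O.

C15H26Cl2N2O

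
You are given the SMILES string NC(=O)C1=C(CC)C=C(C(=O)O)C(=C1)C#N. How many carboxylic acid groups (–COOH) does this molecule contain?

The carboxylic acid motif appears at heavy-atom position 10 in the SMILES.
Other groups present: 1 amide, 1 nitrile.
Carboxylic acid count: 1.

1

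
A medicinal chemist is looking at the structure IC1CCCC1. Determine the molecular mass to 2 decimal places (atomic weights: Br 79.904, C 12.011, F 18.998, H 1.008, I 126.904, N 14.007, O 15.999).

196.03 g/mol

First, the molecular formula is C5H9I (counting implicit H from valence).
  C: 5 × 12.011 = 60.055
  H: 9 × 1.008 = 9.072
  I: 1 × 126.904 = 126.904
Sum: 5×12.011 + 9×1.008 + 1×126.904 = 196.031 → 196.03 g/mol.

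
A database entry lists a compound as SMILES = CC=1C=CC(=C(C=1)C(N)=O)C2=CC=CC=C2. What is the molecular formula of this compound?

Walk through each heavy atom and fill implicit hydrogens from standard valence (C 4, N 3, O 2, S 2, halogen 1):
  atom 1: C, bond orders sum to 1 (valence 4) → 3 H
  atom 2: C, bond orders sum to 4 (valence 4) → 0 H
  atom 3: C, bond orders sum to 3 (valence 4) → 1 H
  atom 4: C, bond orders sum to 3 (valence 4) → 1 H
  atom 5: C, bond orders sum to 4 (valence 4) → 0 H
  atom 6: C, bond orders sum to 4 (valence 4) → 0 H
  atom 7: C, bond orders sum to 3 (valence 4) → 1 H
  atom 8: C, bond orders sum to 4 (valence 4) → 0 H
  atom 9: N, bond orders sum to 1 (valence 3) → 2 H
  atom 10: O, bond orders sum to 2 (valence 2) → 0 H
  atom 11: C, bond orders sum to 4 (valence 4) → 0 H
  atom 12: C, bond orders sum to 3 (valence 4) → 1 H
  atom 13: C, bond orders sum to 3 (valence 4) → 1 H
  atom 14: C, bond orders sum to 3 (valence 4) → 1 H
  atom 15: C, bond orders sum to 3 (valence 4) → 1 H
  atom 16: C, bond orders sum to 3 (valence 4) → 1 H
Totals → C:14, H:13, N:1, O:1.
In Hill order: C14H13NO.

C14H13NO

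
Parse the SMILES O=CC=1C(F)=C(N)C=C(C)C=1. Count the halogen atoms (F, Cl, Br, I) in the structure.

Halogen atoms appear at heavy-atom position 5 (1×F).
Other groups present: 1 aldehyde, 1 primary amine.
Halogen count: 1.

1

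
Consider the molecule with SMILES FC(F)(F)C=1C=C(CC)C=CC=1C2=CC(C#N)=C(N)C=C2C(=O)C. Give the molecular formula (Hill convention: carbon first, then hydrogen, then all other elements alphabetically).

C18H15F3N2O

Walk through each heavy atom and fill implicit hydrogens from standard valence (C 4, N 3, O 2, S 2, halogen 1):
  atom 1: F (halogen, monovalent) → 0 H
  atom 2: C, bond orders sum to 4 (valence 4) → 0 H
  atom 3: F (halogen, monovalent) → 0 H
  atom 4: F (halogen, monovalent) → 0 H
  atom 5: C, bond orders sum to 4 (valence 4) → 0 H
  atom 6: C, bond orders sum to 3 (valence 4) → 1 H
  atom 7: C, bond orders sum to 4 (valence 4) → 0 H
  atom 8: C, bond orders sum to 2 (valence 4) → 2 H
  atom 9: C, bond orders sum to 1 (valence 4) → 3 H
  atom 10: C, bond orders sum to 3 (valence 4) → 1 H
  atom 11: C, bond orders sum to 3 (valence 4) → 1 H
  atom 12: C, bond orders sum to 4 (valence 4) → 0 H
  atom 13: C, bond orders sum to 4 (valence 4) → 0 H
  atom 14: C, bond orders sum to 3 (valence 4) → 1 H
  atom 15: C, bond orders sum to 4 (valence 4) → 0 H
  atom 16: C, bond orders sum to 4 (valence 4) → 0 H
  atom 17: N, bond orders sum to 3 (valence 3) → 0 H
  atom 18: C, bond orders sum to 4 (valence 4) → 0 H
  atom 19: N, bond orders sum to 1 (valence 3) → 2 H
  atom 20: C, bond orders sum to 3 (valence 4) → 1 H
  atom 21: C, bond orders sum to 4 (valence 4) → 0 H
  atom 22: C, bond orders sum to 4 (valence 4) → 0 H
  atom 23: O, bond orders sum to 2 (valence 2) → 0 H
  atom 24: C, bond orders sum to 1 (valence 4) → 3 H
Totals → C:18, H:15, F:3, N:2, O:1.
In Hill order: C18H15F3N2O.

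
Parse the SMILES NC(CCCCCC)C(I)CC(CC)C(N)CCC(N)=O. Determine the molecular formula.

Walk through each heavy atom and fill implicit hydrogens from standard valence (C 4, N 3, O 2, S 2, halogen 1):
  atom 1: N, bond orders sum to 1 (valence 3) → 2 H
  atom 2: C, bond orders sum to 3 (valence 4) → 1 H
  atom 3: C, bond orders sum to 2 (valence 4) → 2 H
  atom 4: C, bond orders sum to 2 (valence 4) → 2 H
  atom 5: C, bond orders sum to 2 (valence 4) → 2 H
  atom 6: C, bond orders sum to 2 (valence 4) → 2 H
  atom 7: C, bond orders sum to 2 (valence 4) → 2 H
  atom 8: C, bond orders sum to 1 (valence 4) → 3 H
  atom 9: C, bond orders sum to 3 (valence 4) → 1 H
  atom 10: I (halogen, monovalent) → 0 H
  atom 11: C, bond orders sum to 2 (valence 4) → 2 H
  atom 12: C, bond orders sum to 3 (valence 4) → 1 H
  atom 13: C, bond orders sum to 2 (valence 4) → 2 H
  atom 14: C, bond orders sum to 1 (valence 4) → 3 H
  atom 15: C, bond orders sum to 3 (valence 4) → 1 H
  atom 16: N, bond orders sum to 1 (valence 3) → 2 H
  atom 17: C, bond orders sum to 2 (valence 4) → 2 H
  atom 18: C, bond orders sum to 2 (valence 4) → 2 H
  atom 19: C, bond orders sum to 4 (valence 4) → 0 H
  atom 20: N, bond orders sum to 1 (valence 3) → 2 H
  atom 21: O, bond orders sum to 2 (valence 2) → 0 H
Totals → C:16, H:34, I:1, N:3, O:1.
In Hill order: C16H34IN3O.

C16H34IN3O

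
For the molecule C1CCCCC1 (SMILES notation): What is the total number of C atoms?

6

Count every carbon token in the SMILES (each C, including those in ring-closure positions and inside branches).
Carbon count: 6.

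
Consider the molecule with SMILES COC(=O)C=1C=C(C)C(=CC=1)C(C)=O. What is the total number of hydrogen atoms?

Walk through each heavy atom and fill implicit hydrogens from standard valence (C 4, N 3, O 2, S 2, halogen 1):
  atom 1: C, bond orders sum to 1 (valence 4) → 3 H
  atom 2: O, bond orders sum to 2 (valence 2) → 0 H
  atom 3: C, bond orders sum to 4 (valence 4) → 0 H
  atom 4: O, bond orders sum to 2 (valence 2) → 0 H
  atom 5: C, bond orders sum to 4 (valence 4) → 0 H
  atom 6: C, bond orders sum to 3 (valence 4) → 1 H
  atom 7: C, bond orders sum to 4 (valence 4) → 0 H
  atom 8: C, bond orders sum to 1 (valence 4) → 3 H
  atom 9: C, bond orders sum to 4 (valence 4) → 0 H
  atom 10: C, bond orders sum to 3 (valence 4) → 1 H
  atom 11: C, bond orders sum to 3 (valence 4) → 1 H
  atom 12: C, bond orders sum to 4 (valence 4) → 0 H
  atom 13: C, bond orders sum to 1 (valence 4) → 3 H
  atom 14: O, bond orders sum to 2 (valence 2) → 0 H
Total hydrogens: 12.

12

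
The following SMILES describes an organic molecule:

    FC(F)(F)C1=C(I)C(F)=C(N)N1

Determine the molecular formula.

Walk through each heavy atom and fill implicit hydrogens from standard valence (C 4, N 3, O 2, S 2, halogen 1):
  atom 1: F (halogen, monovalent) → 0 H
  atom 2: C, bond orders sum to 4 (valence 4) → 0 H
  atom 3: F (halogen, monovalent) → 0 H
  atom 4: F (halogen, monovalent) → 0 H
  atom 5: C, bond orders sum to 4 (valence 4) → 0 H
  atom 6: C, bond orders sum to 4 (valence 4) → 0 H
  atom 7: I (halogen, monovalent) → 0 H
  atom 8: C, bond orders sum to 4 (valence 4) → 0 H
  atom 9: F (halogen, monovalent) → 0 H
  atom 10: C, bond orders sum to 4 (valence 4) → 0 H
  atom 11: N, bond orders sum to 1 (valence 3) → 2 H
  atom 12: N, bond orders sum to 2 (valence 3) → 1 H
Totals → C:5, H:3, F:4, I:1, N:2.
In Hill order: C5H3F4IN2.

C5H3F4IN2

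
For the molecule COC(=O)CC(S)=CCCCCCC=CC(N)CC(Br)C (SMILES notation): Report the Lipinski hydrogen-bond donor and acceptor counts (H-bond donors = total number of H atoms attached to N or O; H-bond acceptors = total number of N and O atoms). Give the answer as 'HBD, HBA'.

Donors: find every N or O and count the H atoms it carries.
  atom 2 (O): bond orders sum to 2 → 0 H
  atom 4 (O): bond orders sum to 2 → 0 H
  atom 17 (N): bond orders sum to 1 → 2 H
Lipinski HBD = 2.
Acceptors: N atoms = 1, O atoms = 2 → HBA = 3.

2, 3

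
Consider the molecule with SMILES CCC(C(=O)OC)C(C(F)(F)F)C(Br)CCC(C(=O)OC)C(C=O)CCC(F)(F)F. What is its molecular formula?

Walk through each heavy atom and fill implicit hydrogens from standard valence (C 4, N 3, O 2, S 2, halogen 1):
  atom 1: C, bond orders sum to 1 (valence 4) → 3 H
  atom 2: C, bond orders sum to 2 (valence 4) → 2 H
  atom 3: C, bond orders sum to 3 (valence 4) → 1 H
  atom 4: C, bond orders sum to 4 (valence 4) → 0 H
  atom 5: O, bond orders sum to 2 (valence 2) → 0 H
  atom 6: O, bond orders sum to 2 (valence 2) → 0 H
  atom 7: C, bond orders sum to 1 (valence 4) → 3 H
  atom 8: C, bond orders sum to 3 (valence 4) → 1 H
  atom 9: C, bond orders sum to 4 (valence 4) → 0 H
  atom 10: F (halogen, monovalent) → 0 H
  atom 11: F (halogen, monovalent) → 0 H
  atom 12: F (halogen, monovalent) → 0 H
  atom 13: C, bond orders sum to 3 (valence 4) → 1 H
  atom 14: Br (halogen, monovalent) → 0 H
  atom 15: C, bond orders sum to 2 (valence 4) → 2 H
  atom 16: C, bond orders sum to 2 (valence 4) → 2 H
  atom 17: C, bond orders sum to 3 (valence 4) → 1 H
  atom 18: C, bond orders sum to 4 (valence 4) → 0 H
  atom 19: O, bond orders sum to 2 (valence 2) → 0 H
  atom 20: O, bond orders sum to 2 (valence 2) → 0 H
  atom 21: C, bond orders sum to 1 (valence 4) → 3 H
  atom 22: C, bond orders sum to 3 (valence 4) → 1 H
  atom 23: C, bond orders sum to 3 (valence 4) → 1 H
  atom 24: O, bond orders sum to 2 (valence 2) → 0 H
  atom 25: C, bond orders sum to 2 (valence 4) → 2 H
  atom 26: C, bond orders sum to 2 (valence 4) → 2 H
  atom 27: C, bond orders sum to 4 (valence 4) → 0 H
  atom 28: F (halogen, monovalent) → 0 H
  atom 29: F (halogen, monovalent) → 0 H
  atom 30: F (halogen, monovalent) → 0 H
Totals → C:18, H:25, Br:1, F:6, O:5.

C18H25BrF6O5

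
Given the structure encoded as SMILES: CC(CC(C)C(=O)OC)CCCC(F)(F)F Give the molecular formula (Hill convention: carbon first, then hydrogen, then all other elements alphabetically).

Walk through each heavy atom and fill implicit hydrogens from standard valence (C 4, N 3, O 2, S 2, halogen 1):
  atom 1: C, bond orders sum to 1 (valence 4) → 3 H
  atom 2: C, bond orders sum to 3 (valence 4) → 1 H
  atom 3: C, bond orders sum to 2 (valence 4) → 2 H
  atom 4: C, bond orders sum to 3 (valence 4) → 1 H
  atom 5: C, bond orders sum to 1 (valence 4) → 3 H
  atom 6: C, bond orders sum to 4 (valence 4) → 0 H
  atom 7: O, bond orders sum to 2 (valence 2) → 0 H
  atom 8: O, bond orders sum to 2 (valence 2) → 0 H
  atom 9: C, bond orders sum to 1 (valence 4) → 3 H
  atom 10: C, bond orders sum to 2 (valence 4) → 2 H
  atom 11: C, bond orders sum to 2 (valence 4) → 2 H
  atom 12: C, bond orders sum to 2 (valence 4) → 2 H
  atom 13: C, bond orders sum to 4 (valence 4) → 0 H
  atom 14: F (halogen, monovalent) → 0 H
  atom 15: F (halogen, monovalent) → 0 H
  atom 16: F (halogen, monovalent) → 0 H
Totals → C:11, H:19, F:3, O:2.

C11H19F3O2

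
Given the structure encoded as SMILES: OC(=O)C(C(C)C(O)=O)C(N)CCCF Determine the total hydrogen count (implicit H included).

Walk through each heavy atom and fill implicit hydrogens from standard valence (C 4, N 3, O 2, S 2, halogen 1):
  atom 1: O, bond orders sum to 1 (valence 2) → 1 H
  atom 2: C, bond orders sum to 4 (valence 4) → 0 H
  atom 3: O, bond orders sum to 2 (valence 2) → 0 H
  atom 4: C, bond orders sum to 3 (valence 4) → 1 H
  atom 5: C, bond orders sum to 3 (valence 4) → 1 H
  atom 6: C, bond orders sum to 1 (valence 4) → 3 H
  atom 7: C, bond orders sum to 4 (valence 4) → 0 H
  atom 8: O, bond orders sum to 1 (valence 2) → 1 H
  atom 9: O, bond orders sum to 2 (valence 2) → 0 H
  atom 10: C, bond orders sum to 3 (valence 4) → 1 H
  atom 11: N, bond orders sum to 1 (valence 3) → 2 H
  atom 12: C, bond orders sum to 2 (valence 4) → 2 H
  atom 13: C, bond orders sum to 2 (valence 4) → 2 H
  atom 14: C, bond orders sum to 2 (valence 4) → 2 H
  atom 15: F (halogen, monovalent) → 0 H
Total hydrogens: 16.

16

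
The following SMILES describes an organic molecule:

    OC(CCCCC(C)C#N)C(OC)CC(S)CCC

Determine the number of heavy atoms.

Every atom symbol written in the SMILES (organic subset) is one heavy atom; implicit H are not written.
Heavy atoms by element → C:15, N:1, O:2, S:1.
Total: 19.

19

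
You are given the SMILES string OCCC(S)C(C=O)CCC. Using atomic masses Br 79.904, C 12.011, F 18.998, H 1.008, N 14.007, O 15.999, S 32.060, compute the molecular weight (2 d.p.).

First, the molecular formula is C8H16O2S (counting implicit H from valence).
  C: 8 × 12.011 = 96.088
  H: 16 × 1.008 = 16.128
  O: 2 × 15.999 = 31.998
  S: 1 × 32.060 = 32.060
Sum: 8×12.011 + 16×1.008 + 2×15.999 + 1×32.060 = 176.274 → 176.27 g/mol.

176.27 g/mol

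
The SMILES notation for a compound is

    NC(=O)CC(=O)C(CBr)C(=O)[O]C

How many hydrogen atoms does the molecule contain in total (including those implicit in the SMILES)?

10

Walk through each heavy atom and fill implicit hydrogens from standard valence (C 4, N 3, O 2, S 2, halogen 1):
  atom 1: N, bond orders sum to 1 (valence 3) → 2 H
  atom 2: C, bond orders sum to 4 (valence 4) → 0 H
  atom 3: O, bond orders sum to 2 (valence 2) → 0 H
  atom 4: C, bond orders sum to 2 (valence 4) → 2 H
  atom 5: C, bond orders sum to 4 (valence 4) → 0 H
  atom 6: O, bond orders sum to 2 (valence 2) → 0 H
  atom 7: C, bond orders sum to 3 (valence 4) → 1 H
  atom 8: C, bond orders sum to 2 (valence 4) → 2 H
  atom 9: Br (halogen, monovalent) → 0 H
  atom 10: C, bond orders sum to 4 (valence 4) → 0 H
  atom 11: O, bond orders sum to 2 (valence 2) → 0 H
  atom 12: O with explicit H count 0
  atom 13: C, bond orders sum to 1 (valence 4) → 3 H
Total hydrogens: 10.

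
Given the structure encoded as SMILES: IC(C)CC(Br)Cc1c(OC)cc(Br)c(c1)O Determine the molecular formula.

Walk through each heavy atom and fill implicit hydrogens from standard valence (C 4, N 3, O 2, S 2, halogen 1); for lowercase aromatic atoms, an aromatic c carries 1 H when it has two neighbours and 0 H with three, and aromatic n carries 0 H:
  atom 1: I (halogen, monovalent) → 0 H
  atom 2: C, bond orders sum to 3 (valence 4) → 1 H
  atom 3: C, bond orders sum to 1 (valence 4) → 3 H
  atom 4: C, bond orders sum to 2 (valence 4) → 2 H
  atom 5: C, bond orders sum to 3 (valence 4) → 1 H
  atom 6: Br (halogen, monovalent) → 0 H
  atom 7: C, bond orders sum to 2 (valence 4) → 2 H
  atom 8: aromatic c, 3 neighbours → 0 H
  atom 9: aromatic c, 3 neighbours → 0 H
  atom 10: O, bond orders sum to 2 (valence 2) → 0 H
  atom 11: C, bond orders sum to 1 (valence 4) → 3 H
  atom 12: aromatic c, 2 neighbours → 1 H
  atom 13: aromatic c, 3 neighbours → 0 H
  atom 14: Br (halogen, monovalent) → 0 H
  atom 15: aromatic c, 3 neighbours → 0 H
  atom 16: aromatic c, 2 neighbours → 1 H
  atom 17: O, bond orders sum to 1 (valence 2) → 1 H
Totals → C:12, H:15, Br:2, I:1, O:2.
In Hill order: C12H15Br2IO2.

C12H15Br2IO2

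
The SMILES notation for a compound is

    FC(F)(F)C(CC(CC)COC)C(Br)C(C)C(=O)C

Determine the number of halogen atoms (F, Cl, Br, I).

4

Halogen atoms appear at heavy-atom positions 1, 3, 4, 14 (1×Br, 3×F).
Other groups present: 1 ether, 1 ketone.
Halogen count: 4.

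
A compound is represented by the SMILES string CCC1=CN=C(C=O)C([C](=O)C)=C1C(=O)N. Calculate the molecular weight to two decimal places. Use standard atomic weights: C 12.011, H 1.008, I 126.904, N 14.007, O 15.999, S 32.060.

First, the molecular formula is C11H12N2O3 (counting implicit H from valence).
  C: 11 × 12.011 = 132.121
  H: 12 × 1.008 = 12.096
  N: 2 × 14.007 = 28.014
  O: 3 × 15.999 = 47.997
Sum: 11×12.011 + 12×1.008 + 2×14.007 + 3×15.999 = 220.228 → 220.23 g/mol.

220.23 g/mol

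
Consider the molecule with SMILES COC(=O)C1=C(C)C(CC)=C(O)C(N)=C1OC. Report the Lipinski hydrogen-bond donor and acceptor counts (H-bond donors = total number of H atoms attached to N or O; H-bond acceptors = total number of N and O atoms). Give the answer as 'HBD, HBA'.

3, 5

Donors: find every N or O and count the H atoms it carries.
  atom 2 (O): bond orders sum to 2 → 0 H
  atom 4 (O): bond orders sum to 2 → 0 H
  atom 12 (O): bond orders sum to 1 → 1 H
  atom 14 (N): bond orders sum to 1 → 2 H
  atom 16 (O): bond orders sum to 2 → 0 H
Lipinski HBD = 3.
Acceptors: N atoms = 1, O atoms = 4 → HBA = 5.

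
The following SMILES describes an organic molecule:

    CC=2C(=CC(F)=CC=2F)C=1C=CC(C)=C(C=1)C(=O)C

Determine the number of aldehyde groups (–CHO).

0

Scan the SMILES for the aldehyde motif — none present.
Groups that are present: 1 ketone.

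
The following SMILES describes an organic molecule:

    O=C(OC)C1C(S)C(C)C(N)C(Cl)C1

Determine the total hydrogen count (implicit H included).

16

Walk through each heavy atom and fill implicit hydrogens from standard valence (C 4, N 3, O 2, S 2, halogen 1):
  atom 1: O, bond orders sum to 2 (valence 2) → 0 H
  atom 2: C, bond orders sum to 4 (valence 4) → 0 H
  atom 3: O, bond orders sum to 2 (valence 2) → 0 H
  atom 4: C, bond orders sum to 1 (valence 4) → 3 H
  atom 5: C, bond orders sum to 3 (valence 4) → 1 H
  atom 6: C, bond orders sum to 3 (valence 4) → 1 H
  atom 7: S, bond orders sum to 1 (valence 2) → 1 H
  atom 8: C, bond orders sum to 3 (valence 4) → 1 H
  atom 9: C, bond orders sum to 1 (valence 4) → 3 H
  atom 10: C, bond orders sum to 3 (valence 4) → 1 H
  atom 11: N, bond orders sum to 1 (valence 3) → 2 H
  atom 12: C, bond orders sum to 3 (valence 4) → 1 H
  atom 13: Cl (halogen, monovalent) → 0 H
  atom 14: C, bond orders sum to 2 (valence 4) → 2 H
Total hydrogens: 16.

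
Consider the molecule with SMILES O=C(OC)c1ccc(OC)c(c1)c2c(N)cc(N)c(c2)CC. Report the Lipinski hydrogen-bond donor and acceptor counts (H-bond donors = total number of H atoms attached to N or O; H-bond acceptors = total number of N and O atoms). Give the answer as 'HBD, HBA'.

4, 5

Donors: find every N or O and count the H atoms it carries.
  atom 1 (O): bond orders sum to 2 → 0 H
  atom 3 (O): bond orders sum to 2 → 0 H
  atom 9 (O): bond orders sum to 2 → 0 H
  atom 15 (N): bond orders sum to 1 → 2 H
  atom 18 (N): bond orders sum to 1 → 2 H
Lipinski HBD = 4.
Acceptors: N atoms = 2, O atoms = 3 → HBA = 5.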